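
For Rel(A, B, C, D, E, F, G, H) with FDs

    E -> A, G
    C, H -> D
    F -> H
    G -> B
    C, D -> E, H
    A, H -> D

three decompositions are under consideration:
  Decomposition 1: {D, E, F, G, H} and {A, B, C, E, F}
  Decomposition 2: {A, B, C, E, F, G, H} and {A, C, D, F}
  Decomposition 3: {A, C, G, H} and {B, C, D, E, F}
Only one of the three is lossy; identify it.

Decomposition 3

Decomposition 1: common = {E, F}, closure = {A, B, D, E, F, G, H} → lossless.
Decomposition 2: common = {A, C, F}, closure = {A, B, C, D, E, F, G, H} → lossless.
Decomposition 3: common = {C}, closure = {C} → lossy.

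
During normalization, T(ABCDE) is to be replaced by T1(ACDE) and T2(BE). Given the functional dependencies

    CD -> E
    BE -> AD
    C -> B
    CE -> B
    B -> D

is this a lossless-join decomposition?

Common attributes: T1 ∩ T2 = {E}.
No dependency enlarges {E}, so (E)⁺ = {E}.
The closure contains neither all of T1 = {ACDE} nor all of T2 = {BE}, so the common attributes are not a superkey of either fragment. The join is lossy.

No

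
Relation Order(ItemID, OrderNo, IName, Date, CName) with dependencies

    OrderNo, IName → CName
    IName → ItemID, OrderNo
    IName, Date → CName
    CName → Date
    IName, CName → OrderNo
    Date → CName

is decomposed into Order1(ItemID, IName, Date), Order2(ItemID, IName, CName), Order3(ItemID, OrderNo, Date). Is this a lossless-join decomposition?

No

Chase test. Columns are ItemID, OrderNo, IName, Date, CName; row i has aⱼ where attribute j ∈ Orderi, else bᵢⱼ.
Initial tableau (one row per fragment):
  row 1: a1 b12 a3 a4 b15
  row 2: a1 b22 a3 b24 a5
  row 3: a1 a2 b33 a4 b35
Rows 1 and 2 agree on IName; apply IName→ItemID, OrderNo and equate their ItemID, OrderNo entries.
Rows 1 and 3 agree on Date; apply Date→CName and equate their CName entries.
Rows 1 and 2 agree on OrderNo, IName; apply OrderNo, IName→CName and equate their CName entries.
Rows 1 and 2 agree on CName; apply CName→Date and equate their Date entries.
No row becomes fully distinguished — the join is lossy.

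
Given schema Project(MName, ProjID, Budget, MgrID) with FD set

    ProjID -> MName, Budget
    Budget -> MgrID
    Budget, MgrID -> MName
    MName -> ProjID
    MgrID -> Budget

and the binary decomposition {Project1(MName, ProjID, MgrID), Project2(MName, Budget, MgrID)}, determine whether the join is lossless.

Common attributes: Project1 ∩ Project2 = {MName, MgrID}.
Closure of {MName, MgrID}: MName → ProjID applies, adding ProjID; MgrID → Budget applies, adding Budget. So (MName, MgrID)⁺ = {MName, ProjID, Budget, MgrID}.
This closure contains every attribute of Project1, so Project1 ∩ Project2 → Project1. The join is lossless.

Yes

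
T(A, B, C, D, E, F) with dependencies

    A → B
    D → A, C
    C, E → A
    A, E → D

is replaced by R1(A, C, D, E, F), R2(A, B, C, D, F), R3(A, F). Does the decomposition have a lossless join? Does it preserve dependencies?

Lossless test (chase): Rows 1 and 2 agree on A; apply A→B and equate their B entries. Rows 1 and 3 agree on A; apply A→B and equate their B entries. Row 1 is now all distinguished symbols — the join is lossless.
Dependency preservation: every FD's attributes lie within a single fragment, so each can be enforced locally — preserved.

lossless and dependency-preserving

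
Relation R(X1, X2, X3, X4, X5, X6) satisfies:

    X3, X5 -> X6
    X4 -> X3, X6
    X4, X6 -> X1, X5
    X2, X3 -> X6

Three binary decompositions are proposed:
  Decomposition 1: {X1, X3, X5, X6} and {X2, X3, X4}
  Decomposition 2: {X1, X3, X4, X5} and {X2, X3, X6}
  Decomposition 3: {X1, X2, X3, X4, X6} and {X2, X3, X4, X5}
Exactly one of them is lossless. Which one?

Decomposition 1: common = {X3}, closure = {X3} → lossy.
Decomposition 2: common = {X3}, closure = {X3} → lossy.
Decomposition 3: common = {X2, X3, X4}, closure = {X1, X2, X3, X4, X5, X6} → lossless.

Decomposition 3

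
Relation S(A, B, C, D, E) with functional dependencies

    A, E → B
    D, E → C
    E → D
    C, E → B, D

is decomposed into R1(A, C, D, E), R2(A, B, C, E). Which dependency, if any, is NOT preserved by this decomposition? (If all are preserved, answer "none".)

none

A, E → B lies within R2.
D, E → C lies within R1.
E → D lies within R1.
C, E → B, D: restricted closure across fragments reaches B, D.
Every dependency is enforceable on the fragments, so the decomposition is dependency-preserving.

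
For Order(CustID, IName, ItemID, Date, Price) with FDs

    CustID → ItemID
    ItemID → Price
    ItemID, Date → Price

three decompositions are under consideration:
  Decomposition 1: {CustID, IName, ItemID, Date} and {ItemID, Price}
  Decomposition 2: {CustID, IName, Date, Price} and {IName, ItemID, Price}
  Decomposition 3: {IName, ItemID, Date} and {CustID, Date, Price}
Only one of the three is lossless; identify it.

Decomposition 1

Decomposition 1: common = {ItemID}, closure = {ItemID, Price} → lossless.
Decomposition 2: common = {IName, Price}, closure = {IName, Price} → lossy.
Decomposition 3: common = {Date}, closure = {Date} → lossy.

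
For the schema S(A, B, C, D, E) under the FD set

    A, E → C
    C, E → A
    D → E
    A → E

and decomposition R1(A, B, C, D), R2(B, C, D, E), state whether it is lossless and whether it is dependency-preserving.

lossless but not dependency-preserving

Lossless test: (B, C, D)⁺ = {A, B, C, D, E}, which contains all of one fragment — lossless.
Dependency preservation: the restricted closure of {C, E} across the fragments never reaches {A}, so C, E → A cannot be enforced without a join — not preserved.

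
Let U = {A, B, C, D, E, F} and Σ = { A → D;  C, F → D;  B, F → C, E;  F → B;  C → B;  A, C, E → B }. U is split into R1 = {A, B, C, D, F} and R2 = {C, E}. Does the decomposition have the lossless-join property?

No

Common attributes: R1 ∩ R2 = {C}.
Closure of {C}: C → B applies, adding B. So (C)⁺ = {B, C}.
The closure contains neither all of R1 = {A, B, C, D, F} nor all of R2 = {C, E}, so the common attributes are not a superkey of either fragment. The join is lossy.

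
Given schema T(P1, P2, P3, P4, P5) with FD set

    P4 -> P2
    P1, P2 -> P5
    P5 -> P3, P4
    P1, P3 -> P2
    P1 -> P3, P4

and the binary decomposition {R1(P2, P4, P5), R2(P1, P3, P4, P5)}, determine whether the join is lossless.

Yes

Common attributes: R1 ∩ R2 = {P4, P5}.
Closure of {P4, P5}: P4 → P2 applies, adding P2; P5 → P3, P4 applies, adding P3. So (P4, P5)⁺ = {P2, P3, P4, P5}.
This closure contains every attribute of R1, so R1 ∩ R2 → R1. The join is lossless.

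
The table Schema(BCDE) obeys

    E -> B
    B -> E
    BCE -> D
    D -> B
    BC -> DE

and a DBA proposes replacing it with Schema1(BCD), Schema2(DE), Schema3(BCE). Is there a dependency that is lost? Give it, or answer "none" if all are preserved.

E → B lies within Schema3.
B → E lies within Schema3.
BCE → D: restricted closure across fragments reaches D.
D → B lies within Schema1.
BC → DE: restricted closure across fragments reaches DE.
Every dependency is enforceable on the fragments, so the decomposition is dependency-preserving.

none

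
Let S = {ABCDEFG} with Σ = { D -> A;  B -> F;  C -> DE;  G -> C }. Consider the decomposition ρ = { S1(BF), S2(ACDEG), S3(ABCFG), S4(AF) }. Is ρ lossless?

Chase test. Columns are ABCDEFG; row i has aⱼ where attribute j ∈ Si, else bᵢⱼ.
Initial tableau (one row per fragment):
  row 1: b11 a2 b13 b14 b15 a6 b17
  row 2: a1 b22 a3 a4 a5 b26 a7
  row 3: a1 a2 a3 b34 b35 a6 a7
  row 4: a1 b42 b43 b44 b45 a6 b47
Rows 2 and 3 agree on C; apply C→DE and equate their DE entries.
Row 3 is now all distinguished symbols — the join is lossless.

Yes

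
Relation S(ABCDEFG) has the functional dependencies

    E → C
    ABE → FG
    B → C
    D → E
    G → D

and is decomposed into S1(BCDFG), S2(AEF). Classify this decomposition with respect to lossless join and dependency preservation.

Lossless test: (F)⁺ = {F}, which is a superkey of neither fragment — lossy.
Dependency preservation: the restricted closure of {E} across the fragments never reaches {C}, so E → C cannot be enforced without a join — not preserved.

lossy and not dependency-preserving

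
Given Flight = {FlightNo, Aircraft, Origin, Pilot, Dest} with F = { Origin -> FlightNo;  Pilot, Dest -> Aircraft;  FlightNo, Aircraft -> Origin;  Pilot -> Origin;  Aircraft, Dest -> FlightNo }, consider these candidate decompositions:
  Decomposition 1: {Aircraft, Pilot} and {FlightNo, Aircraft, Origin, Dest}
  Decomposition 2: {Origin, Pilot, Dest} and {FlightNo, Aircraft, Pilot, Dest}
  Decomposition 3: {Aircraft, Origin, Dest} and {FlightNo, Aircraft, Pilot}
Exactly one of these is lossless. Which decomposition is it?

Decomposition 1: common = {Aircraft}, closure = {Aircraft} → lossy.
Decomposition 2: common = {Pilot, Dest}, closure = {FlightNo, Aircraft, Origin, Pilot, Dest} → lossless.
Decomposition 3: common = {Aircraft}, closure = {Aircraft} → lossy.

Decomposition 2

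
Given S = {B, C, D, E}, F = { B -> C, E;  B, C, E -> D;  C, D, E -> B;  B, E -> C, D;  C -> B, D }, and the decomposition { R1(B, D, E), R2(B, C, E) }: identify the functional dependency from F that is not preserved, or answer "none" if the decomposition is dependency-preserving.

none

B → C, E lies within R2.
B, C, E → D: restricted closure across fragments reaches D.
C, D, E → B: restricted closure across fragments reaches B.
B, E → C, D: restricted closure across fragments reaches C, D.
C → B, D: restricted closure across fragments reaches B, D.
Every dependency is enforceable on the fragments, so the decomposition is dependency-preserving.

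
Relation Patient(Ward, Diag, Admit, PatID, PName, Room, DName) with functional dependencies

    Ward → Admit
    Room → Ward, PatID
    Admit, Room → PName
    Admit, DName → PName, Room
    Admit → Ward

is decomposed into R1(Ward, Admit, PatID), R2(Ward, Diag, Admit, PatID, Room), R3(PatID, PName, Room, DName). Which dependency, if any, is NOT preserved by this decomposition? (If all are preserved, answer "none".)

Check Admit, DName → PName, Room: no single fragment contains all of {Admit, PName, Room, DName}, and the restricted closure of {Admit, DName} across the fragments never reaches {PName, Room}.
Ward → Admit is preserved.
Room → Ward, PatID is preserved.
Admit, Room → PName is preserved.
Admit → Ward is preserved.

Admit, DName → PName, Room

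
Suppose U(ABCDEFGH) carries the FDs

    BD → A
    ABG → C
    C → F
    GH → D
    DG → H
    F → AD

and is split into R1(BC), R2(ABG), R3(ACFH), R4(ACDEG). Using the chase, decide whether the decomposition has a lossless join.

No

Chase test. Columns are ABCDEFGH; row i has aⱼ where attribute j ∈ Ri, else bᵢⱼ.
Initial tableau (one row per fragment):
  row 1: b11 a2 a3 b14 b15 b16 b17 b18
  row 2: a1 a2 b23 b24 b25 b26 a7 b28
  row 3: a1 b32 a3 b34 b35 a6 b37 a8
  row 4: a1 b42 a3 a4 a5 b46 a7 b48
Rows 1 and 3 agree on C; apply C→F and equate their F entries.
Rows 1 and 4 agree on C; apply C→F and equate their F entries.
Rows 1 and 3 agree on F; apply F→AD and equate their AD entries.
Rows 1 and 4 agree on F; apply F→AD and equate their AD entries.
No row becomes fully distinguished — the join is lossy.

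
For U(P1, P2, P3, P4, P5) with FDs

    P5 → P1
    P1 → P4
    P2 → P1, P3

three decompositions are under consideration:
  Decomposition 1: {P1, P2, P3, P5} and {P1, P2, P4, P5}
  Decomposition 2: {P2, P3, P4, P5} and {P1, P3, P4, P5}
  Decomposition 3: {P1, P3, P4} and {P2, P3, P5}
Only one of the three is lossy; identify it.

Decomposition 3

Decomposition 1: common = {P1, P2, P5}, closure = {P1, P2, P3, P4, P5} → lossless.
Decomposition 2: common = {P3, P4, P5}, closure = {P1, P3, P4, P5} → lossless.
Decomposition 3: common = {P3}, closure = {P3} → lossy.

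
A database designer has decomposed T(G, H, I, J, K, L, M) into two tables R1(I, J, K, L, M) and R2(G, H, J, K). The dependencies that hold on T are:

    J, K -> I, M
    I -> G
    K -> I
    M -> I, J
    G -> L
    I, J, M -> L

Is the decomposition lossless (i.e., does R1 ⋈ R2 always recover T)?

Yes

Common attributes: R1 ∩ R2 = {J, K}.
Closure of {J, K}: J, K → I, M applies, adding I, M; I → G applies, adding G; G → L applies, adding L. So (J, K)⁺ = {G, I, J, K, L, M}.
This closure contains every attribute of R1, so R1 ∩ R2 → R1. The join is lossless.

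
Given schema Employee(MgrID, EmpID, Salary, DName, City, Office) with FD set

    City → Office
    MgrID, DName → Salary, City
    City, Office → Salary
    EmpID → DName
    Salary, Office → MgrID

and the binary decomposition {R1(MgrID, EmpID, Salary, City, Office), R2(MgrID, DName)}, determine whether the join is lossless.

No

Common attributes: R1 ∩ R2 = {MgrID}.
No dependency enlarges {MgrID}, so (MgrID)⁺ = {MgrID}.
The closure contains neither all of R1 = {MgrID, EmpID, Salary, City, Office} nor all of R2 = {MgrID, DName}, so the common attributes are not a superkey of either fragment. The join is lossy.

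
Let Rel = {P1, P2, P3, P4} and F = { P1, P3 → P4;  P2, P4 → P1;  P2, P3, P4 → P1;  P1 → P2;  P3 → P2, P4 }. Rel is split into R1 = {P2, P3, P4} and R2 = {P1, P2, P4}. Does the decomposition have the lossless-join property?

Yes

Common attributes: R1 ∩ R2 = {P2, P4}.
Closure of {P2, P4}: P2, P4 → P1 applies, adding P1. So (P2, P4)⁺ = {P1, P2, P4}.
This closure contains every attribute of R2, so R1 ∩ R2 → R2. The join is lossless.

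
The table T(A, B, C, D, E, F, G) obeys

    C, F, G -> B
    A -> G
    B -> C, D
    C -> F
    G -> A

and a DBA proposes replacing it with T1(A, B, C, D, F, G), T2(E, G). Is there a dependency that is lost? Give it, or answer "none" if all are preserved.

C, F, G → B lies within T1.
A → G lies within T1.
B → C, D lies within T1.
C → F lies within T1.
G → A lies within T1.
Every dependency is enforceable on the fragments, so the decomposition is dependency-preserving.

none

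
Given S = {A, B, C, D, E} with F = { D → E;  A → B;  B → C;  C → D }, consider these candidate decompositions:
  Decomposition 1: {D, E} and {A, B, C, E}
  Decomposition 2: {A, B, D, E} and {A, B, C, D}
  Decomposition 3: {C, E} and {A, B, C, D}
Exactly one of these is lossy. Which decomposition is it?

Decomposition 1: common = {E}, closure = {E} → lossy.
Decomposition 2: common = {A, B, D}, closure = {A, B, C, D, E} → lossless.
Decomposition 3: common = {C}, closure = {C, D, E} → lossless.

Decomposition 1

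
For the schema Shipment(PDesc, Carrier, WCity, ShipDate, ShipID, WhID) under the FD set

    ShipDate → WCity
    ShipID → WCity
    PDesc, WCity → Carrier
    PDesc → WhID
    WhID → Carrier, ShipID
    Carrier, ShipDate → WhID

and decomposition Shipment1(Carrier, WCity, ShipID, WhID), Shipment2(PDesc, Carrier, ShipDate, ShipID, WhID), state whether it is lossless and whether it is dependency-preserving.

Lossless test: (Carrier, ShipID, WhID)⁺ = {Carrier, WCity, ShipID, WhID}, which contains all of one fragment — lossless.
Dependency preservation: the restricted closure of {ShipDate} across the fragments never reaches {WCity}, so ShipDate → WCity cannot be enforced without a join — not preserved.

lossless but not dependency-preserving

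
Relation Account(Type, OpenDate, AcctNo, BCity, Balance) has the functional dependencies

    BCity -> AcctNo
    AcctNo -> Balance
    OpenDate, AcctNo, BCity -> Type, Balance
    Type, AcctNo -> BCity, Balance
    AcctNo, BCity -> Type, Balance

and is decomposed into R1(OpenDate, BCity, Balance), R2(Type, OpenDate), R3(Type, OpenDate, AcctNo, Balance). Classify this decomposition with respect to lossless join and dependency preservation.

lossy and not dependency-preserving

Lossless test (chase): applying each FD to every pair of rows produces no changes in the tableau, so no row becomes fully distinguished — the join is lossy.
Dependency preservation: the restricted closure of {BCity} across the fragments never reaches {AcctNo}, so BCity → AcctNo cannot be enforced without a join — not preserved.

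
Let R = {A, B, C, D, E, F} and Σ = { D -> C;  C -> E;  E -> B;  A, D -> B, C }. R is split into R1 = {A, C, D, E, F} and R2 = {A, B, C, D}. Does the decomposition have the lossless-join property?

Common attributes: R1 ∩ R2 = {A, C, D}.
Closure of {A, C, D}: C → E applies, adding E; E → B applies, adding B. So (A, C, D)⁺ = {A, B, C, D, E}.
This closure contains every attribute of R2, so R1 ∩ R2 → R2. The join is lossless.

Yes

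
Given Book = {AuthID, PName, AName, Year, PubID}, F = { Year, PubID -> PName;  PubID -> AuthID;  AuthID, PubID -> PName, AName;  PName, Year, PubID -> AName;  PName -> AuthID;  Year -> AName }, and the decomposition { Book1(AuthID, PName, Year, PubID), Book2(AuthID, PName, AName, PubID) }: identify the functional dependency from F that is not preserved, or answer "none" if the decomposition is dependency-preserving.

Check Year → AName: no single fragment contains all of {AName, Year}, and the restricted closure of {Year} across the fragments never reaches {AName}.
Year, PubID → PName is preserved.
PubID → AuthID is preserved.
AuthID, PubID → PName, AName is preserved.
PName, Year, PubID → AName is preserved.
PName → AuthID is preserved.

Year -> AName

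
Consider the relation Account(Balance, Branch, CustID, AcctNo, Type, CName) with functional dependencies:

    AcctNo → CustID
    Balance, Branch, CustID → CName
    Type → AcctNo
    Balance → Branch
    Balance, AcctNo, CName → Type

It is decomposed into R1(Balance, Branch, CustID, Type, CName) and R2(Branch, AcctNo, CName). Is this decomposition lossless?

No

Common attributes: R1 ∩ R2 = {Branch, CName}.
No dependency enlarges {Branch, CName}, so (Branch, CName)⁺ = {Branch, CName}.
The closure contains neither all of R1 = {Balance, Branch, CustID, Type, CName} nor all of R2 = {Branch, AcctNo, CName}, so the common attributes are not a superkey of either fragment. The join is lossy.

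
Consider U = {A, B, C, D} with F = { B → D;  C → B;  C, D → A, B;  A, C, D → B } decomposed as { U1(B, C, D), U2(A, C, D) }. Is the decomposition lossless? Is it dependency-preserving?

Lossless test: (C, D)⁺ = {A, B, C, D}, which contains all of one fragment — lossless.
Dependency preservation: C, D → A, B; A, C, D → B are not contained in any single fragment, but the restricted closure of each left-hand side across the fragments still reaches the right-hand side; the remaining FDs each lie inside some fragment. All dependencies are preserved.

lossless and dependency-preserving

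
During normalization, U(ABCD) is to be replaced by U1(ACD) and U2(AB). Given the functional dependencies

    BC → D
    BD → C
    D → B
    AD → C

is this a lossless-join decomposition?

No

Common attributes: U1 ∩ U2 = {A}.
No dependency enlarges {A}, so (A)⁺ = {A}.
The closure contains neither all of U1 = {ACD} nor all of U2 = {AB}, so the common attributes are not a superkey of either fragment. The join is lossy.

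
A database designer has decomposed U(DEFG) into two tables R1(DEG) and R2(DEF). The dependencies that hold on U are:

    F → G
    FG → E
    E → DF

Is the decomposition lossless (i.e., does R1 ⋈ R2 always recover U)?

Yes

Common attributes: R1 ∩ R2 = {DE}.
Closure of {DE}: E → DF applies, adding F; F → G applies, adding G. So (DE)⁺ = {DEFG}.
This closure contains every attribute of R1, so R1 ∩ R2 → R1. The join is lossless.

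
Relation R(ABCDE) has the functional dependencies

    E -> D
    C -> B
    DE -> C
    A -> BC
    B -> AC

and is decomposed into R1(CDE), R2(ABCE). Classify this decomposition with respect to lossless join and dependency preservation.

Lossless test: (CE)⁺ = {ABCDE}, which contains all of one fragment — lossless.
Dependency preservation: every FD's attributes lie within a single fragment, so each can be enforced locally — preserved.

lossless and dependency-preserving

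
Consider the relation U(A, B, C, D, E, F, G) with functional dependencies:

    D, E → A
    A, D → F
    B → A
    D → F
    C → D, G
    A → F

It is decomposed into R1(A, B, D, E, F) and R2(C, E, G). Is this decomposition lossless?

Common attributes: R1 ∩ R2 = {E}.
No dependency enlarges {E}, so (E)⁺ = {E}.
The closure contains neither all of R1 = {A, B, D, E, F} nor all of R2 = {C, E, G}, so the common attributes are not a superkey of either fragment. The join is lossy.

No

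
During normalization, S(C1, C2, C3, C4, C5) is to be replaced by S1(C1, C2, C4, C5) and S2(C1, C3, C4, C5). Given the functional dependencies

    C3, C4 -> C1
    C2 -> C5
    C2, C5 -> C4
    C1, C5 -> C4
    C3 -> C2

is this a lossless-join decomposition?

No

Common attributes: S1 ∩ S2 = {C1, C4, C5}.
No dependency enlarges {C1, C4, C5}, so (C1, C4, C5)⁺ = {C1, C4, C5}.
The closure contains neither all of S1 = {C1, C2, C4, C5} nor all of S2 = {C1, C3, C4, C5}, so the common attributes are not a superkey of either fragment. The join is lossy.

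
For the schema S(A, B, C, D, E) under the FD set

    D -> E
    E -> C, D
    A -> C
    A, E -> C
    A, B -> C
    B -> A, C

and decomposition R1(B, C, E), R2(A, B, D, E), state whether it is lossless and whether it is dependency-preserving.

Lossless test: (B, E)⁺ = {A, B, C, D, E}, which contains all of one fragment — lossless.
Dependency preservation: the restricted closure of {A} across the fragments never reaches {C}, so A → C cannot be enforced without a join — not preserved.

lossless but not dependency-preserving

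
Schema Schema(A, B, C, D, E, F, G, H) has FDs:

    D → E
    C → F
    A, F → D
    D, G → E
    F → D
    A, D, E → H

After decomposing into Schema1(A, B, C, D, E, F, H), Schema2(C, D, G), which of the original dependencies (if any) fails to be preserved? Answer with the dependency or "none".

none

D → E lies within Schema1.
C → F lies within Schema1.
A, F → D lies within Schema1.
D, G → E: restricted closure across fragments reaches E.
F → D lies within Schema1.
A, D, E → H lies within Schema1.
Every dependency is enforceable on the fragments, so the decomposition is dependency-preserving.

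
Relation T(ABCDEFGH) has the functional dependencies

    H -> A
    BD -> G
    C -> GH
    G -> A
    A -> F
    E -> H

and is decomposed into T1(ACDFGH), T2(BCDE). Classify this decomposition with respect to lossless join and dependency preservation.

Lossless test: (CD)⁺ = {ACDFGH}, which contains all of one fragment — lossless.
Dependency preservation: the restricted closure of {BD} across the fragments never reaches {G}, so BD → G cannot be enforced without a join — not preserved.

lossless but not dependency-preserving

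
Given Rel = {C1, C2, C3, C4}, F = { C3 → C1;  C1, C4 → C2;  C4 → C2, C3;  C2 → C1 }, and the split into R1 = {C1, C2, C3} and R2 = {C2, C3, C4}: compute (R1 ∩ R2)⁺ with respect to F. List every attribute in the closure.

R1 ∩ R2 = {C2, C3}.
C3 → C1 applies, adding C1
Closure: {C1, C2, C3}.

C1, C2, C3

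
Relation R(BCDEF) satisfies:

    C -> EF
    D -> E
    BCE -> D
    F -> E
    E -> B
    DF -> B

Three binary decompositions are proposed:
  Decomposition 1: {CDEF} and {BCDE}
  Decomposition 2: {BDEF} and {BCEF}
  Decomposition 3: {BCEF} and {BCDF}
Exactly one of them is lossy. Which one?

Decomposition 2

Decomposition 1: common = {CDE}, closure = {BCDEF} → lossless.
Decomposition 2: common = {BEF}, closure = {BEF} → lossy.
Decomposition 3: common = {BCF}, closure = {BCDEF} → lossless.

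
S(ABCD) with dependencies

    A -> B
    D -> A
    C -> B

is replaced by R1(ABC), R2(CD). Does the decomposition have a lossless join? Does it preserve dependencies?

lossy and not dependency-preserving

Lossless test: (C)⁺ = {BC}, which is a superkey of neither fragment — lossy.
Dependency preservation: the restricted closure of {D} across the fragments never reaches {A}, so D → A cannot be enforced without a join — not preserved.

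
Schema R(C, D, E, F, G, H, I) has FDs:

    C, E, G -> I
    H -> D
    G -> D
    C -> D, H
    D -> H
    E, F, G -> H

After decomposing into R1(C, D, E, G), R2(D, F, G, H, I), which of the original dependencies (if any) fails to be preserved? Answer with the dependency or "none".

Check C, E, G → I: no single fragment contains all of {C, E, G, I}, and the restricted closure of {C, E, G} across the fragments never reaches {I}.
H → D is preserved.
G → D is preserved.
C → D, H is preserved.
D → H is preserved.
E, F, G → H is preserved.

C, E, G -> I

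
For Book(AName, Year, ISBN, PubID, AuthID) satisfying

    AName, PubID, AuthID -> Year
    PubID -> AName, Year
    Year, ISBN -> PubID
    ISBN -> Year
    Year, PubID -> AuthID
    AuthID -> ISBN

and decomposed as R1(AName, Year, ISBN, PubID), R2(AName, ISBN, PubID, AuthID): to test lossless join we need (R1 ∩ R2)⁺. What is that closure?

AName, Year, ISBN, PubID, AuthID

R1 ∩ R2 = {AName, ISBN, PubID}.
PubID → AName, Year applies, adding Year
Year, PubID → AuthID applies, adding AuthID
Closure: {AName, Year, ISBN, PubID, AuthID}.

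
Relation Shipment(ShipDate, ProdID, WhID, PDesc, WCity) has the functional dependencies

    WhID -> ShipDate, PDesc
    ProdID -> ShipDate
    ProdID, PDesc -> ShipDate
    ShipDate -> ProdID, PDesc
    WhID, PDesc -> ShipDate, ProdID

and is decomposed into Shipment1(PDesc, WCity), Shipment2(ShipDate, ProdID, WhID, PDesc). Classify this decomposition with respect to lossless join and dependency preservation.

Lossless test: (PDesc)⁺ = {PDesc}, which is a superkey of neither fragment — lossy.
Dependency preservation: every FD's attributes lie within a single fragment, so each can be enforced locally — preserved.

lossy but dependency-preserving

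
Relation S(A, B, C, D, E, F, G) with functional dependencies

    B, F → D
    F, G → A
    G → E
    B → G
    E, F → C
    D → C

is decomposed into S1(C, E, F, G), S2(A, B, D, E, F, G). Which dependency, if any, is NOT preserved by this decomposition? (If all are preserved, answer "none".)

Check D → C: no single fragment contains all of {C, D}, and the restricted closure of {D} across the fragments never reaches {C}.
B, F → D is preserved.
F, G → A is preserved.
G → E is preserved.
B → G is preserved.
E, F → C is preserved.

D → C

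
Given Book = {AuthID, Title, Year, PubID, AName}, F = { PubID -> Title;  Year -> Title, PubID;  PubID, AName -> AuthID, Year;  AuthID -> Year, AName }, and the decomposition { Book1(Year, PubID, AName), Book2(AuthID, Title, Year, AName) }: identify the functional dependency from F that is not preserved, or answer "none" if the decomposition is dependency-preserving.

PubID -> Title

Check PubID → Title: no single fragment contains all of {Title, PubID}, and the restricted closure of {PubID} across the fragments never reaches {Title}.
Year → Title, PubID is preserved.
PubID, AName → AuthID, Year is preserved.
AuthID → Year, AName is preserved.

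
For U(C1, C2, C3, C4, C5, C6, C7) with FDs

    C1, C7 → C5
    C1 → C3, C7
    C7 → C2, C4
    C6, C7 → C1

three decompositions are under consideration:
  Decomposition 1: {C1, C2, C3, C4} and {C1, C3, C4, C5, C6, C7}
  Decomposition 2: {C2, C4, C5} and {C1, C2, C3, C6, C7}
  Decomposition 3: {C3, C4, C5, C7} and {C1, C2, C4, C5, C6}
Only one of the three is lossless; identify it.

Decomposition 1: common = {C1, C3, C4}, closure = {C1, C2, C3, C4, C5, C7} → lossless.
Decomposition 2: common = {C2}, closure = {C2} → lossy.
Decomposition 3: common = {C4, C5}, closure = {C4, C5} → lossy.

Decomposition 1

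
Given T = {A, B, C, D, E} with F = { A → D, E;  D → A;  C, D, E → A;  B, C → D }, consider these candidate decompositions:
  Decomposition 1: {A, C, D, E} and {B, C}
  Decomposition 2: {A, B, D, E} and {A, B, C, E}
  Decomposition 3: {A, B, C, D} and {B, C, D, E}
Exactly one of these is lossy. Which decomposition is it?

Decomposition 1

Decomposition 1: common = {C}, closure = {C} → lossy.
Decomposition 2: common = {A, B, E}, closure = {A, B, D, E} → lossless.
Decomposition 3: common = {B, C, D}, closure = {A, B, C, D, E} → lossless.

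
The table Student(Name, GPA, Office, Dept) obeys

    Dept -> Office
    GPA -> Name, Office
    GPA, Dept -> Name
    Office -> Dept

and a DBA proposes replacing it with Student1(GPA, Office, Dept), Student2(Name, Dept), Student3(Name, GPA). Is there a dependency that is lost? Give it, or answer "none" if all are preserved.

none

Dept → Office lies within Student1.
GPA → Name, Office: restricted closure across fragments reaches Name, Office.
GPA, Dept → Name: restricted closure across fragments reaches Name.
Office → Dept lies within Student1.
Every dependency is enforceable on the fragments, so the decomposition is dependency-preserving.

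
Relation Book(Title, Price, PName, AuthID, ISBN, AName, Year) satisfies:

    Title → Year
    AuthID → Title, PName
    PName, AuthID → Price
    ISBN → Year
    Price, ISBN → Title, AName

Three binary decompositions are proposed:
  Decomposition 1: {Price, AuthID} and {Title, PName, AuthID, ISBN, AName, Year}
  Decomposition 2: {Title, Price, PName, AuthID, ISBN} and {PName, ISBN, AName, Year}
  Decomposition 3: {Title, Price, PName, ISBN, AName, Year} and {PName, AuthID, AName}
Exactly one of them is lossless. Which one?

Decomposition 1

Decomposition 1: common = {AuthID}, closure = {Title, Price, PName, AuthID, Year} → lossless.
Decomposition 2: common = {PName, ISBN}, closure = {PName, ISBN, Year} → lossy.
Decomposition 3: common = {PName, AName}, closure = {PName, AName} → lossy.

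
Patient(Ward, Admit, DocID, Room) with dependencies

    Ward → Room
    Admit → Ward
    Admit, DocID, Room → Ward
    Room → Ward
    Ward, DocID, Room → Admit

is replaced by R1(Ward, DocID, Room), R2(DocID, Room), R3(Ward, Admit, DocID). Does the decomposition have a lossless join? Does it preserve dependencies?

lossless and dependency-preserving

Lossless test (chase): Rows 1 and 3 agree on Ward; apply Ward→Room and equate their Room entries. Rows 1 and 2 agree on Room; apply Room→Ward and equate their Ward entries. Rows 1 and 2 agree on Ward, DocID, Room; apply Ward, DocID, Room→Admit and equate their Admit entries. Rows 1 and 3 agree on Ward, DocID, Room; apply Ward, DocID, Room→Admit and equate their Admit entries. Row 1 is now all distinguished symbols — the join is lossless.
Dependency preservation: Admit, DocID, Room → Ward; Ward, DocID, Room → Admit are not contained in any single fragment, but the restricted closure of each left-hand side across the fragments still reaches the right-hand side; the remaining FDs each lie inside some fragment. All dependencies are preserved.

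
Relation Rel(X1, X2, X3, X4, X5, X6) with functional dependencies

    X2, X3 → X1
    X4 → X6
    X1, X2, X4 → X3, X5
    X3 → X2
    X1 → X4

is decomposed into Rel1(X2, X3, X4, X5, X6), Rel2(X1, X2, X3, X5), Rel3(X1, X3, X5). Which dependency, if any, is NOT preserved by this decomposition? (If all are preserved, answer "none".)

Check X1 → X4: no single fragment contains all of {X1, X4}, and the restricted closure of {X1} across the fragments never reaches {X4}.
X2, X3 → X1 is preserved.
X4 → X6 is preserved.
X1, X2, X4 → X3, X5 is preserved.
X3 → X2 is preserved.

X1 → X4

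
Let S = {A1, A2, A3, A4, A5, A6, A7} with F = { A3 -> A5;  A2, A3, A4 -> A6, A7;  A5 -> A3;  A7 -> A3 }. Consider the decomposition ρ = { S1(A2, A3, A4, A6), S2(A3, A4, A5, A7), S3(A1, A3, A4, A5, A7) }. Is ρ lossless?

No

Chase test. Columns are A1, A2, A3, A4, A5, A6, A7; row i has aⱼ where attribute j ∈ Si, else bᵢⱼ.
Initial tableau (one row per fragment):
  row 1: b11 a2 a3 a4 b15 a6 b17
  row 2: b21 b22 a3 a4 a5 b26 a7
  row 3: a1 b32 a3 a4 a5 b36 a7
Rows 1 and 2 agree on A3; apply A3→A5 and equate their A5 entries.
No row becomes fully distinguished — the join is lossy.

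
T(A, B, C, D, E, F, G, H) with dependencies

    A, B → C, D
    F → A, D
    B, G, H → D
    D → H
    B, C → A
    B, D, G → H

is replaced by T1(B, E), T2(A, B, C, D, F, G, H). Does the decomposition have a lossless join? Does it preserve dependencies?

lossy but dependency-preserving

Lossless test: (B)⁺ = {B}, which is a superkey of neither fragment — lossy.
Dependency preservation: every FD's attributes lie within a single fragment, so each can be enforced locally — preserved.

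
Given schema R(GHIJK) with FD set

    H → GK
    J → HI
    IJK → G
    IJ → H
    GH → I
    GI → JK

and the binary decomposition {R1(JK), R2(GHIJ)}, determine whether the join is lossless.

Yes

Common attributes: R1 ∩ R2 = {J}.
Closure of {J}: J → HI applies, adding HI; H → GK applies, adding GK. So (J)⁺ = {GHIJK}.
This closure contains every attribute of R1, so R1 ∩ R2 → R1. The join is lossless.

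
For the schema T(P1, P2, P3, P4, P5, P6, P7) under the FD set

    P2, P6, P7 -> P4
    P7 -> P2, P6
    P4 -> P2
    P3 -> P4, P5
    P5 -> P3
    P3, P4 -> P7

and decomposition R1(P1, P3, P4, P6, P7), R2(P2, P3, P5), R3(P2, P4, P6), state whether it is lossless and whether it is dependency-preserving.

lossless and dependency-preserving

Lossless test (chase): Rows 1 and 3 agree on P4; apply P4→P2 and equate their P2 entries. Rows 1 and 2 agree on P3; apply P3→P4, P5 and equate their P4, P5 entries. Rows 1 and 2 agree on P3, P4; apply P3, P4→P7 and equate their P7 entries. Rows 1 and 2 agree on P7; apply P7→P2, P6 and equate their P2, P6 entries. Row 1 is now all distinguished symbols — the join is lossless.
Dependency preservation: P2, P6, P7 → P4; P7 → P2, P6; P3 → P4, P5 are not contained in any single fragment, but the restricted closure of each left-hand side across the fragments still reaches the right-hand side; the remaining FDs each lie inside some fragment. All dependencies are preserved.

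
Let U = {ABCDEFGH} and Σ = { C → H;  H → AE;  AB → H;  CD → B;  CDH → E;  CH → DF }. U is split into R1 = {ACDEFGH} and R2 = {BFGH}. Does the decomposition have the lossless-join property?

Common attributes: R1 ∩ R2 = {FGH}.
Closure of {FGH}: H → AE applies, adding AE. So (FGH)⁺ = {AEFGH}.
The closure contains neither all of R1 = {ACDEFGH} nor all of R2 = {BFGH}, so the common attributes are not a superkey of either fragment. The join is lossy.

No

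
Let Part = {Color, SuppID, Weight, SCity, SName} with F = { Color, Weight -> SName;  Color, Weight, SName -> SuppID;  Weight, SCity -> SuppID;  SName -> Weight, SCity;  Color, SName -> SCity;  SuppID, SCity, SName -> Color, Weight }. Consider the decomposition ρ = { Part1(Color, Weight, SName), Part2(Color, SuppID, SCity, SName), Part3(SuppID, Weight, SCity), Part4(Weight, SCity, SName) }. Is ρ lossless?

Yes

Chase test. Columns are Color, SuppID, Weight, SCity, SName; row i has aⱼ where attribute j ∈ Parti, else bᵢⱼ.
Initial tableau (one row per fragment):
  row 1: a1 b12 a3 b14 a5
  row 2: a1 a2 b23 a4 a5
  row 3: b31 a2 a3 a4 b35
  row 4: b41 b42 a3 a4 a5
Rows 3 and 4 agree on Weight, SCity; apply Weight, SCity→SuppID and equate their SuppID entries.
Rows 1 and 2 agree on SName; apply SName→Weight, SCity and equate their Weight, SCity entries.
Rows 2 and 4 agree on SuppID, SCity, SName; apply SuppID, SCity, SName→Color, Weight and equate their Color, Weight entries.
Rows 1 and 2 agree on Color, Weight, SName; apply Color, Weight, SName→SuppID and equate their SuppID entries.
Row 1 is now all distinguished symbols — the join is lossless.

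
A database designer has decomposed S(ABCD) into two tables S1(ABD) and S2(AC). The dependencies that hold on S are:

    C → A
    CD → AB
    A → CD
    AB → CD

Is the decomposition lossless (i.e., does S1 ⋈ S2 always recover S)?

Yes

Common attributes: S1 ∩ S2 = {A}.
Closure of {A}: A → CD applies, adding CD; CD → AB applies, adding B. So (A)⁺ = {ABCD}.
This closure contains every attribute of S1, so S1 ∩ S2 → S1. The join is lossless.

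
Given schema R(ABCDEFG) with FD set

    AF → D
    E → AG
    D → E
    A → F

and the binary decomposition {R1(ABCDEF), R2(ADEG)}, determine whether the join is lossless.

Common attributes: R1 ∩ R2 = {ADE}.
Closure of {ADE}: E → AG applies, adding G; A → F applies, adding F. So (ADE)⁺ = {ADEFG}.
This closure contains every attribute of R2, so R1 ∩ R2 → R2. The join is lossless.

Yes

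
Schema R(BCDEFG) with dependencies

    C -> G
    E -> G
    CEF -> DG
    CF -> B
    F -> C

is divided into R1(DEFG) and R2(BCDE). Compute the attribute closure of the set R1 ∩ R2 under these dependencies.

DEG

R1 ∩ R2 = {DE}.
E → G applies, adding G
Closure: {DEG}.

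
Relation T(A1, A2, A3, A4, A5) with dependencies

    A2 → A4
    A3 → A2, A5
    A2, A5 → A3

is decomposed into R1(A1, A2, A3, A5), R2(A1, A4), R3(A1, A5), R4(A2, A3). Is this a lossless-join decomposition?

No

Chase test. Columns are A1, A2, A3, A4, A5; row i has aⱼ where attribute j ∈ Ri, else bᵢⱼ.
Initial tableau (one row per fragment):
  row 1: a1 a2 a3 b14 a5
  row 2: a1 b22 b23 a4 b25
  row 3: a1 b32 b33 b34 a5
  row 4: b41 a2 a3 b44 b45
Rows 1 and 4 agree on A2; apply A2→A4 and equate their A4 entries.
Rows 1 and 4 agree on A3; apply A3→A2, A5 and equate their A2, A5 entries.
No row becomes fully distinguished — the join is lossy.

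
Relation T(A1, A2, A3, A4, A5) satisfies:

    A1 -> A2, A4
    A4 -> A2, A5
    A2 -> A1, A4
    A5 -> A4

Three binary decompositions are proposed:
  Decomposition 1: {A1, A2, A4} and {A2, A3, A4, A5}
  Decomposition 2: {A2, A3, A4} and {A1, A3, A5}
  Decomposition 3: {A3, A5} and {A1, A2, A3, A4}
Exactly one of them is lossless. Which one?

Decomposition 1

Decomposition 1: common = {A2, A4}, closure = {A1, A2, A4, A5} → lossless.
Decomposition 2: common = {A3}, closure = {A3} → lossy.
Decomposition 3: common = {A3}, closure = {A3} → lossy.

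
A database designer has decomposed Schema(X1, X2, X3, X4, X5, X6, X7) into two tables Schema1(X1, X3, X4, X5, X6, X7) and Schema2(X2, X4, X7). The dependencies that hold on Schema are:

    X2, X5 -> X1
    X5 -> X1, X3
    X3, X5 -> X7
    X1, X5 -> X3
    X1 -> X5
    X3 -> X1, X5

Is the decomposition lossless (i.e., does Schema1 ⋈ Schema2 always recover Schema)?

No

Common attributes: Schema1 ∩ Schema2 = {X4, X7}.
No dependency enlarges {X4, X7}, so (X4, X7)⁺ = {X4, X7}.
The closure contains neither all of Schema1 = {X1, X3, X4, X5, X6, X7} nor all of Schema2 = {X2, X4, X7}, so the common attributes are not a superkey of either fragment. The join is lossy.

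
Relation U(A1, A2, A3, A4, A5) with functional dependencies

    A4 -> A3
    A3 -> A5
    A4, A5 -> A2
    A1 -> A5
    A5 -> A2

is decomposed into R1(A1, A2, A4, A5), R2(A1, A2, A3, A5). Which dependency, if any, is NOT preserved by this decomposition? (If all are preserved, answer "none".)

Check A4 → A3: no single fragment contains all of {A3, A4}, and the restricted closure of {A4} across the fragments never reaches {A3}.
A3 → A5 is preserved.
A4, A5 → A2 is preserved.
A1 → A5 is preserved.
A5 → A2 is preserved.

A4 -> A3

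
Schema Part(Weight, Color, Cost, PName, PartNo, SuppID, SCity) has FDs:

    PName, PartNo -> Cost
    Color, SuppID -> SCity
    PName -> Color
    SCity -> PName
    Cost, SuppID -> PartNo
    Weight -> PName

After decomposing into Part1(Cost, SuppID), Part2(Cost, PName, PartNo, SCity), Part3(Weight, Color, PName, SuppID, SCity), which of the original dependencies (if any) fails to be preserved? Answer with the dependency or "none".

Cost, SuppID -> PartNo

Check Cost, SuppID → PartNo: no single fragment contains all of {Cost, PartNo, SuppID}, and the restricted closure of {Cost, SuppID} across the fragments never reaches {PartNo}.
PName, PartNo → Cost is preserved.
Color, SuppID → SCity is preserved.
PName → Color is preserved.
SCity → PName is preserved.
Weight → PName is preserved.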